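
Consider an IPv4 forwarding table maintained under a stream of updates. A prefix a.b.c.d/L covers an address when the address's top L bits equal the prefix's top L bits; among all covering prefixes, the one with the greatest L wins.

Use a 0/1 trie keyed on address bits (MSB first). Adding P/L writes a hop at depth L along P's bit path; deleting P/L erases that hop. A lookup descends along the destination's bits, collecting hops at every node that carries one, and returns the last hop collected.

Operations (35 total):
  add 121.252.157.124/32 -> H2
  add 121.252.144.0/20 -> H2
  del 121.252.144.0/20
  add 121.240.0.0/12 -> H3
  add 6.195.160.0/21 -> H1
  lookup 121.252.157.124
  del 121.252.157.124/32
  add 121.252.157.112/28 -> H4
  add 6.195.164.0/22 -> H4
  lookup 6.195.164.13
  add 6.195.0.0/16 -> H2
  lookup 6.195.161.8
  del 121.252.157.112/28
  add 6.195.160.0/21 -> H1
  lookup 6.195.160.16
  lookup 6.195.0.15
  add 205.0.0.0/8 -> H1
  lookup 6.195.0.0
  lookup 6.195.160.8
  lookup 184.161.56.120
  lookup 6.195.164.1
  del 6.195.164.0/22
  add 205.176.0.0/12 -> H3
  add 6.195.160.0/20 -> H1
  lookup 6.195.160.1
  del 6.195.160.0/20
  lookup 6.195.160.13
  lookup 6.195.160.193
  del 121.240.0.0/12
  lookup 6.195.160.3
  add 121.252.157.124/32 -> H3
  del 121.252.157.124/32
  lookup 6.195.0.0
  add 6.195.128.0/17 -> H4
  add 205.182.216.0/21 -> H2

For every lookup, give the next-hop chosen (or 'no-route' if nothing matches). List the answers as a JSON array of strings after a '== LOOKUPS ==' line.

Apply in order:
  add 121.252.157.124/32 -> H2 at depth 32
  add 121.252.144.0/20 -> H2 at depth 20
  - 121.252.144.0/20 clear@20
  add 121.240.0.0/12 -> H3 at depth 12
  add 6.195.160.0/21 -> H1 at depth 21
  ? 121.252.157.124  path d0:-→d1:-→d2:-→d3:-→d4:-→d5:-→d6:-→d7:-→d8:-→d9:-→d10:-→d11:-→d12:H3→d13:-→d14:-→d15:-→d16:-→d17:-→d18:-→d19:-→d20:-→d21:-→d22:-→d23:-→d24:-→d25:-→d26:-→d27:-→d28:-→d29:-→d30:-→d31:-→d32:H2  best=H2
  - 121.252.157.124/32 clear@32
  add 121.252.157.112/28 -> H4 at depth 28
  add 6.195.164.0/22 -> H4 at depth 22
  ? 6.195.164.13  path d0:-→d1:-→d2:-→d3:-→d4:-→d5:-→d6:-→d7:-→d8:-→d9:-→d10:-→d11:-→d12:-→d13:-→d14:-→d15:-→d16:-→d17:-→d18:-→d19:-→d20:-→d21:H1→d22:H4  best=H4
  add 6.195.0.0/16 -> H2 at depth 16
  ? 6.195.161.8  path d0:-→d1:-→d2:-→d3:-→d4:-→d5:-→d6:-→d7:-→d8:-→d9:-→d10:-→d11:-→d12:-→d13:-→d14:-→d15:-→d16:H2→d17:-→d18:-→d19:-→d20:-→d21:H1  best=H1
  - 121.252.157.112/28 clear@28
  add 6.195.160.0/21 -> H1 at depth 21
  ? 6.195.160.16  path d0:-→d1:-→d2:-→d3:-→d4:-→d5:-→d6:-→d7:-→d8:-→d9:-→d10:-→d11:-→d12:-→d13:-→d14:-→d15:-→d16:H2→d17:-→d18:-→d19:-→d20:-→d21:H1  best=H1
  ? 6.195.0.15  path d0:-→d1:-→d2:-→d3:-→d4:-→d5:-→d6:-→d7:-→d8:-→d9:-→d10:-→d11:-→d12:-→d13:-→d14:-→d15:-→d16:H2  best=H2
  add 205.0.0.0/8 -> H1 at depth 8
  ? 6.195.0.0  path d0:-→d1:-→d2:-→d3:-→d4:-→d5:-→d6:-→d7:-→d8:-→d9:-→d10:-→d11:-→d12:-→d13:-→d14:-→d15:-→d16:H2  best=H2
  ? 6.195.160.8  path d0:-→d1:-→d2:-→d3:-→d4:-→d5:-→d6:-→d7:-→d8:-→d9:-→d10:-→d11:-→d12:-→d13:-→d14:-→d15:-→d16:H2→d17:-→d18:-→d19:-→d20:-→d21:H1  best=H1
  ? 184.161.56.120  path d0:-→d1:-  best=no-route
  ? 6.195.164.1  path d0:-→d1:-→d2:-→d3:-→d4:-→d5:-→d6:-→d7:-→d8:-→d9:-→d10:-→d11:-→d12:-→d13:-→d14:-→d15:-→d16:H2→d17:-→d18:-→d19:-→d20:-→d21:H1→d22:H4  best=H4
  - 6.195.164.0/22 clear@22
  add 205.176.0.0/12 -> H3 at depth 12
  add 6.195.160.0/20 -> H1 at depth 20
  ? 6.195.160.1  path d0:-→d1:-→d2:-→d3:-→d4:-→d5:-→d6:-→d7:-→d8:-→d9:-→d10:-→d11:-→d12:-→d13:-→d14:-→d15:-→d16:H2→d17:-→d18:-→d19:-→d20:H1→d21:H1  best=H1
  - 6.195.160.0/20 clear@20
  ? 6.195.160.13  path d0:-→d1:-→d2:-→d3:-→d4:-→d5:-→d6:-→d7:-→d8:-→d9:-→d10:-→d11:-→d12:-→d13:-→d14:-→d15:-→d16:H2→d17:-→d18:-→d19:-→d20:-→d21:H1  best=H1
  ? 6.195.160.193  path d0:-→d1:-→d2:-→d3:-→d4:-→d5:-→d6:-→d7:-→d8:-→d9:-→d10:-→d11:-→d12:-→d13:-→d14:-→d15:-→d16:H2→d17:-→d18:-→d19:-→d20:-→d21:H1  best=H1
  - 121.240.0.0/12 clear@12
  ? 6.195.160.3  path d0:-→d1:-→d2:-→d3:-→d4:-→d5:-→d6:-→d7:-→d8:-→d9:-→d10:-→d11:-→d12:-→d13:-→d14:-→d15:-→d16:H2→d17:-→d18:-→d19:-→d20:-→d21:H1  best=H1
  add 121.252.157.124/32 -> H3 at depth 32
  - 121.252.157.124/32 clear@32
  ? 6.195.0.0  path d0:-→d1:-→d2:-→d3:-→d4:-→d5:-→d6:-→d7:-→d8:-→d9:-→d10:-→d11:-→d12:-→d13:-→d14:-→d15:-→d16:H2  best=H2
  add 6.195.128.0/17 -> H4 at depth 17
  add 205.182.216.0/21 -> H2 at depth 21

== LOOKUPS ==
["H2","H4","H1","H1","H2","H2","H1","no-route","H4","H1","H1","H1","H1","H2"]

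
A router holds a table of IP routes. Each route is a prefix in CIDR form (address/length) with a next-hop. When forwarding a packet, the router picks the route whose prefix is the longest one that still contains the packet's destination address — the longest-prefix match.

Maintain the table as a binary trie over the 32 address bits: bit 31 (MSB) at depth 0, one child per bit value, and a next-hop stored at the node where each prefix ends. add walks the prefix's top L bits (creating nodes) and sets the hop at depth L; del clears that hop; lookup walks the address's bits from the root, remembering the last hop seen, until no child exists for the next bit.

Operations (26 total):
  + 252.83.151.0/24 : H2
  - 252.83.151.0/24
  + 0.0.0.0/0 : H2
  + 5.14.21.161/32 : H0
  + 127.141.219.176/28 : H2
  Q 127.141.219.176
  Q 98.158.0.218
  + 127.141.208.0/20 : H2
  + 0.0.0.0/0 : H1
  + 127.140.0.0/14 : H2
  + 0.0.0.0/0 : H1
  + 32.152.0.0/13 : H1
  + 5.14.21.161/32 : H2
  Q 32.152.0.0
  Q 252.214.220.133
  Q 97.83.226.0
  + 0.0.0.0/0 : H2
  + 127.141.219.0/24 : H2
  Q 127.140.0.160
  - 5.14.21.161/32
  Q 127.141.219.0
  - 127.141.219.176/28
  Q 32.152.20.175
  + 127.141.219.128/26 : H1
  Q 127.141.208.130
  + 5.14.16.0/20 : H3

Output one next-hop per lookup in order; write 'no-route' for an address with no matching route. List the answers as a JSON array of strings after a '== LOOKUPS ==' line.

Process each operation:
  + 252.83.151.0/24 (H2) depth=24
  del 252.83.151.0/24 (clear depth 24)
  + 0.0.0.0/0 (H2) depth=0
  + 5.14.21.161/32 (H0) depth=32
  + 127.141.219.176/28 (H2) depth=28
  Q 127.141.219.176: descend 0111111110001101110110111011 ; hops seen [H2,H2] ; pick H2
  Q 98.158.0.218: descend 011 ; hops seen [H2] ; pick H2
  + 127.141.208.0/20 (H2) depth=20
  + 0.0.0.0/0 (H1) depth=0
  + 127.140.0.0/14 (H2) depth=14
  + 0.0.0.0/0 (H1) depth=0
  + 32.152.0.0/13 (H1) depth=13
  + 5.14.21.161/32 (H2) depth=32
  Q 32.152.0.0: descend 0010000010011 ; hops seen [H1,H1] ; pick H1
  Q 252.214.220.133: descend 11111100 ; hops seen [H1] ; pick H1
  Q 97.83.226.0: descend 011 ; hops seen [H1] ; pick H1
  + 0.0.0.0/0 (H2) depth=0
  + 127.141.219.0/24 (H2) depth=24
  Q 127.140.0.160: descend 011111111000110 ; hops seen [H2,H2] ; pick H2
  del 5.14.21.161/32 (clear depth 32)
  Q 127.141.219.0: descend 011111111000110111011011 ; hops seen [H2,H2,H2,H2] ; pick H2
  del 127.141.219.176/28 (clear depth 28)
  Q 32.152.20.175: descend 0010000010011 ; hops seen [H2,H1] ; pick H1
  + 127.141.219.128/26 (H1) depth=26
  Q 127.141.208.130: descend 01111111100011011101 ; hops seen [H2,H2,H2] ; pick H2
  + 5.14.16.0/20 (H3) depth=20

== LOOKUPS ==
["H2","H2","H1","H1","H1","H2","H2","H1","H2"]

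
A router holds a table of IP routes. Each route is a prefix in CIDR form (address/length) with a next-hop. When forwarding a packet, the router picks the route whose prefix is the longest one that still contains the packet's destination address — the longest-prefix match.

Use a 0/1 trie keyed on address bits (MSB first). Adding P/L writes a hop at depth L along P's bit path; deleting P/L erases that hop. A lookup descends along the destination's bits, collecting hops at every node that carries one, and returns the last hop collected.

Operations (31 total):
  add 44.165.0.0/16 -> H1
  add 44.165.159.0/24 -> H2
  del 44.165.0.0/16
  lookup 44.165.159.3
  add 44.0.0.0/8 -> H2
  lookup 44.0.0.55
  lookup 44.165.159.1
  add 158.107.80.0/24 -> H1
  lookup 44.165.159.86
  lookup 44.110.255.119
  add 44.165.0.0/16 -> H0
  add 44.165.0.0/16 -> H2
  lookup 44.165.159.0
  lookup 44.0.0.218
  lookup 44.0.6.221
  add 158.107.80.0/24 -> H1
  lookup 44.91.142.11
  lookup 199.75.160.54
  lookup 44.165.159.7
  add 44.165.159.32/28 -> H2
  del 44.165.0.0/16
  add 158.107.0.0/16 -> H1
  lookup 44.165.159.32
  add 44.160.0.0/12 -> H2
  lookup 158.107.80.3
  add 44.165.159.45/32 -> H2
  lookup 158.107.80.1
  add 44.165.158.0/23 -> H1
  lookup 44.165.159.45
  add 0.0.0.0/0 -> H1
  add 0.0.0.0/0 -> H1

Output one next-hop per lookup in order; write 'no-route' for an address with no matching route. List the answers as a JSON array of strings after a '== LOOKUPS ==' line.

Process each operation:
  + 44.165.0.0/16 (H1) depth=16
  + 44.165.159.0/24 (H2) depth=24
  del 44.165.0.0/16 (clear depth 16)
  ? 44.165.159.3  path d0:-→d1:-→d2:-→d3:-→d4:-→d5:-→d6:-→d7:-→d8:-→d9:-→d10:-→d11:-→d12:-→d13:-→d14:-→d15:-→d16:-→d17:-→d18:-→d19:-→d20:-→d21:-→d22:-→d23:-→d24:H2  best=H2
  + 44.0.0.0/8 (H2) depth=8
  ? 44.0.0.55  path d0:-→d1:-→d2:-→d3:-→d4:-→d5:-→d6:-→d7:-→d8:H2  best=H2
  ? 44.165.159.1  path d0:-→d1:-→d2:-→d3:-→d4:-→d5:-→d6:-→d7:-→d8:H2→d9:-→d10:-→d11:-→d12:-→d13:-→d14:-→d15:-→d16:-→d17:-→d18:-→d19:-→d20:-→d21:-→d22:-→d23:-→d24:H2  best=H2
  + 158.107.80.0/24 (H1) depth=24
  ? 44.165.159.86  path d0:-→d1:-→d2:-→d3:-→d4:-→d5:-→d6:-→d7:-→d8:H2→d9:-→d10:-→d11:-→d12:-→d13:-→d14:-→d15:-→d16:-→d17:-→d18:-→d19:-→d20:-→d21:-→d22:-→d23:-→d24:H2  best=H2
  ? 44.110.255.119  path d0:-→d1:-→d2:-→d3:-→d4:-→d5:-→d6:-→d7:-→d8:H2  best=H2
  + 44.165.0.0/16 (H0) depth=16
  + 44.165.0.0/16 (H2) depth=16
  ? 44.165.159.0  path d0:-→d1:-→d2:-→d3:-→d4:-→d5:-→d6:-→d7:-→d8:H2→d9:-→d10:-→d11:-→d12:-→d13:-→d14:-→d15:-→d16:H2→d17:-→d18:-→d19:-→d20:-→d21:-→d22:-→d23:-→d24:H2  best=H2
  ? 44.0.0.218  path d0:-→d1:-→d2:-→d3:-→d4:-→d5:-→d6:-→d7:-→d8:H2  best=H2
  ? 44.0.6.221  path d0:-→d1:-→d2:-→d3:-→d4:-→d5:-→d6:-→d7:-→d8:H2  best=H2
  + 158.107.80.0/24 (H1) depth=24
  ? 44.91.142.11  path d0:-→d1:-→d2:-→d3:-→d4:-→d5:-→d6:-→d7:-→d8:H2  best=H2
  ? 199.75.160.54  path d0:-→d1:-  best=no-route
  ? 44.165.159.7  path d0:-→d1:-→d2:-→d3:-→d4:-→d5:-→d6:-→d7:-→d8:H2→d9:-→d10:-→d11:-→d12:-→d13:-→d14:-→d15:-→d16:H2→d17:-→d18:-→d19:-→d20:-→d21:-→d22:-→d23:-→d24:H2  best=H2
  + 44.165.159.32/28 (H2) depth=28
  del 44.165.0.0/16 (clear depth 16)
  + 158.107.0.0/16 (H1) depth=16
  ? 44.165.159.32  path d0:-→d1:-→d2:-→d3:-→d4:-→d5:-→d6:-→d7:-→d8:H2→d9:-→d10:-→d11:-→d12:-→d13:-→d14:-→d15:-→d16:-→d17:-→d18:-→d19:-→d20:-→d21:-→d22:-→d23:-→d24:H2→d25:-→d26:-→d27:-→d28:H2  best=H2
  + 44.160.0.0/12 (H2) depth=12
  ? 158.107.80.3  path d0:-→d1:-→d2:-→d3:-→d4:-→d5:-→d6:-→d7:-→d8:-→d9:-→d10:-→d11:-→d12:-→d13:-→d14:-→d15:-→d16:H1→d17:-→d18:-→d19:-→d20:-→d21:-→d22:-→d23:-→d24:H1  best=H1
  + 44.165.159.45/32 (H2) depth=32
  ? 158.107.80.1  path d0:-→d1:-→d2:-→d3:-→d4:-→d5:-→d6:-→d7:-→d8:-→d9:-→d10:-→d11:-→d12:-→d13:-→d14:-→d15:-→d16:H1→d17:-→d18:-→d19:-→d20:-→d21:-→d22:-→d23:-→d24:H1  best=H1
  + 44.165.158.0/23 (H1) depth=23
  ? 44.165.159.45  path d0:-→d1:-→d2:-→d3:-→d4:-→d5:-→d6:-→d7:-→d8:H2→d9:-→d10:-→d11:-→d12:H2→d13:-→d14:-→d15:-→d16:-→d17:-→d18:-→d19:-→d20:-→d21:-→d22:-→d23:H1→d24:H2→d25:-→d26:-→d27:-→d28:H2→d29:-→d30:-→d31:-→d32:H2  best=H2
  + 0.0.0.0/0 (H1) depth=0
  + 0.0.0.0/0 (H1) depth=0

== LOOKUPS ==
["H2","H2","H2","H2","H2","H2","H2","H2","H2","no-route","H2","H2","H1","H1","H2"]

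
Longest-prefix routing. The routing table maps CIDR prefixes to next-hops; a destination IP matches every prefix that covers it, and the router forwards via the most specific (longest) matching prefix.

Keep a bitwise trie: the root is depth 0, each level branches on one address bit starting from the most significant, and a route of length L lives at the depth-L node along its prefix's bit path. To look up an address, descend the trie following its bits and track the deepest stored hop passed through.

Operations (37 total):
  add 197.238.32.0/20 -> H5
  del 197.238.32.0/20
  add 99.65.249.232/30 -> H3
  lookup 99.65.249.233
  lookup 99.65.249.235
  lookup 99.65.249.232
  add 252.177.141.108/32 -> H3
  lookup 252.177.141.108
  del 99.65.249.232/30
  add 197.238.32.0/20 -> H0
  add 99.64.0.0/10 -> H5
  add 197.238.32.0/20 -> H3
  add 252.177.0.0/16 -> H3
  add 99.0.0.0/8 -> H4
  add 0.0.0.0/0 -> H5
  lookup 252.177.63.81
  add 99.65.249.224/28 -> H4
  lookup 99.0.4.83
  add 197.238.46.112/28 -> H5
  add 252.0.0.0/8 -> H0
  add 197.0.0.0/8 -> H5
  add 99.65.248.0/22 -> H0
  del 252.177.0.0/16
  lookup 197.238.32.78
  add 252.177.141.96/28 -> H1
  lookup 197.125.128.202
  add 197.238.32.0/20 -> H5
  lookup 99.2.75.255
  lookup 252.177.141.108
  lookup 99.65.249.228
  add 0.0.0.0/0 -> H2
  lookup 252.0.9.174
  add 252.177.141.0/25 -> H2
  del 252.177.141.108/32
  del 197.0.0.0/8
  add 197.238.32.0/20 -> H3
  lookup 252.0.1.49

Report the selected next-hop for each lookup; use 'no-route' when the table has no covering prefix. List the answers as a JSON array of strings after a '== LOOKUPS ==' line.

Process each operation:
  add 197.238.32.0/20 -> H5 at depth 20
  del 197.238.32.0/20 (clear depth 20)
  add 99.65.249.232/30 -> H3 at depth 30
  Q 99.65.249.233: descend 011000110100000111111001111010 ; hops seen [H3] ; pick H3
  Q 99.65.249.235: descend 011000110100000111111001111010 ; hops seen [H3] ; pick H3
  Q 99.65.249.232: descend 011000110100000111111001111010 ; hops seen [H3] ; pick H3
  add 252.177.141.108/32 -> H3 at depth 32
  Q 252.177.141.108: descend 11111100101100011000110101101100 ; hops seen [H3] ; pick H3
  del 99.65.249.232/30 (clear depth 30)
  add 197.238.32.0/20 -> H0 at depth 20
  add 99.64.0.0/10 -> H5 at depth 10
  add 197.238.32.0/20 -> H3 at depth 20
  add 252.177.0.0/16 -> H3 at depth 16
  add 99.0.0.0/8 -> H4 at depth 8
  add 0.0.0.0/0 -> H5 at depth 0
  Q 252.177.63.81: descend 1111110010110001 ; hops seen [H5,H3] ; pick H3
  add 99.65.249.224/28 -> H4 at depth 28
  Q 99.0.4.83: descend 011000110 ; hops seen [H5,H4] ; pick H4
  add 197.238.46.112/28 -> H5 at depth 28
  add 252.0.0.0/8 -> H0 at depth 8
  add 197.0.0.0/8 -> H5 at depth 8
  add 99.65.248.0/22 -> H0 at depth 22
  del 252.177.0.0/16 (clear depth 16)
  Q 197.238.32.78: descend 11000101111011100010 ; hops seen [H5,H5,H3] ; pick H3
  add 252.177.141.96/28 -> H1 at depth 28
  Q 197.125.128.202: descend 11000101 ; hops seen [H5,H5] ; pick H5
  add 197.238.32.0/20 -> H5 at depth 20
  Q 99.2.75.255: descend 011000110 ; hops seen [H5,H4] ; pick H4
  Q 252.177.141.108: descend 11111100101100011000110101101100 ; hops seen [H5,H0,H1,H3] ; pick H3
  Q 99.65.249.228: descend 0110001101000001111110011110 ; hops seen [H5,H4,H5,H0,H4] ; pick H4
  add 0.0.0.0/0 -> H2 at depth 0
  Q 252.0.9.174: descend 11111100 ; hops seen [H2,H0] ; pick H0
  add 252.177.141.0/25 -> H2 at depth 25
  del 252.177.141.108/32 (clear depth 32)
  del 197.0.0.0/8 (clear depth 8)
  add 197.238.32.0/20 -> H3 at depth 20
  Q 252.0.1.49: descend 11111100 ; hops seen [H2,H0] ; pick H0

== LOOKUPS ==
["H3","H3","H3","H3","H3","H4","H3","H5","H4","H3","H4","H0","H0"]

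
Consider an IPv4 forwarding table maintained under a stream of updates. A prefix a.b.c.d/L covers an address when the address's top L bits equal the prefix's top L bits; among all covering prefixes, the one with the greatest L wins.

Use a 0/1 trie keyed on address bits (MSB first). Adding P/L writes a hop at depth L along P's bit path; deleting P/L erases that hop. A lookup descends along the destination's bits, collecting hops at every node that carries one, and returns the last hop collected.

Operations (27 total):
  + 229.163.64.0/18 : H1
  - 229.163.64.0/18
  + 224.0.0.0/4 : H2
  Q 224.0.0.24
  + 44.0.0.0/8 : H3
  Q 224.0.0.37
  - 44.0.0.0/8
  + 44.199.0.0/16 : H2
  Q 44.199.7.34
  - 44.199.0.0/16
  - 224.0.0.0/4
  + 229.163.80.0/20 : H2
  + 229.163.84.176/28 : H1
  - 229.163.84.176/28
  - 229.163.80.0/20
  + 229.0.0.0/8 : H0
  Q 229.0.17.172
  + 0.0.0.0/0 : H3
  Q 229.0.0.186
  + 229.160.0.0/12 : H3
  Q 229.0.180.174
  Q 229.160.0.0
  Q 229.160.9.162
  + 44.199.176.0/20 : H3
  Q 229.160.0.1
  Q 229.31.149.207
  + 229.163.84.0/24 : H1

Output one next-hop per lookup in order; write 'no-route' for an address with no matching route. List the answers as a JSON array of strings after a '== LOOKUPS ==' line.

Trace:
  + 229.163.64.0/18 (H1) depth=18
  - 229.163.64.0/18 clear@18
  + 224.0.0.0/4 (H2) depth=4
  lookup 224.0.0.24: bits 11100 walk d0:-→d1:-→d2:-→d3:-→d4:H2→d5:- -> H2
  + 44.0.0.0/8 (H3) depth=8
  lookup 224.0.0.37: bits 11100 walk d0:-→d1:-→d2:-→d3:-→d4:H2→d5:- -> H2
  - 44.0.0.0/8 clear@8
  + 44.199.0.0/16 (H2) depth=16
  lookup 44.199.7.34: bits 0010110011000111 walk d0:-→d1:-→d2:-→d3:-→d4:-→d5:-→d6:-→d7:-→d8:-→d9:-→d10:-→d11:-→d12:-→d13:-→d14:-→d15:-→d16:H2 -> H2
  - 44.199.0.0/16 clear@16
  - 224.0.0.0/4 clear@4
  + 229.163.80.0/20 (H2) depth=20
  + 229.163.84.176/28 (H1) depth=28
  - 229.163.84.176/28 clear@28
  - 229.163.80.0/20 clear@20
  + 229.0.0.0/8 (H0) depth=8
  lookup 229.0.17.172: bits 11100101 walk d0:-→d1:-→d2:-→d3:-→d4:-→d5:-→d6:-→d7:-→d8:H0 -> H0
  + 0.0.0.0/0 (H3) depth=0
  lookup 229.0.0.186: bits 11100101 walk d0:H3→d1:-→d2:-→d3:-→d4:-→d5:-→d6:-→d7:-→d8:H0 -> H0
  + 229.160.0.0/12 (H3) depth=12
  lookup 229.0.180.174: bits 11100101 walk d0:H3→d1:-→d2:-→d3:-→d4:-→d5:-→d6:-→d7:-→d8:H0 -> H0
  lookup 229.160.0.0: bits 11100101101000 walk d0:H3→d1:-→d2:-→d3:-→d4:-→d5:-→d6:-→d7:-→d8:H0→d9:-→d10:-→d11:-→d12:H3→d13:-→d14:- -> H3
  lookup 229.160.9.162: bits 11100101101000 walk d0:H3→d1:-→d2:-→d3:-→d4:-→d5:-→d6:-→d7:-→d8:H0→d9:-→d10:-→d11:-→d12:H3→d13:-→d14:- -> H3
  + 44.199.176.0/20 (H3) depth=20
  lookup 229.160.0.1: bits 11100101101000 walk d0:H3→d1:-→d2:-→d3:-→d4:-→d5:-→d6:-→d7:-→d8:H0→d9:-→d10:-→d11:-→d12:H3→d13:-→d14:- -> H3
  lookup 229.31.149.207: bits 11100101 walk d0:H3→d1:-→d2:-→d3:-→d4:-→d5:-→d6:-→d7:-→d8:H0 -> H0
  + 229.163.84.0/24 (H1) depth=24

== LOOKUPS ==
["H2","H2","H2","H0","H0","H0","H3","H3","H3","H0"]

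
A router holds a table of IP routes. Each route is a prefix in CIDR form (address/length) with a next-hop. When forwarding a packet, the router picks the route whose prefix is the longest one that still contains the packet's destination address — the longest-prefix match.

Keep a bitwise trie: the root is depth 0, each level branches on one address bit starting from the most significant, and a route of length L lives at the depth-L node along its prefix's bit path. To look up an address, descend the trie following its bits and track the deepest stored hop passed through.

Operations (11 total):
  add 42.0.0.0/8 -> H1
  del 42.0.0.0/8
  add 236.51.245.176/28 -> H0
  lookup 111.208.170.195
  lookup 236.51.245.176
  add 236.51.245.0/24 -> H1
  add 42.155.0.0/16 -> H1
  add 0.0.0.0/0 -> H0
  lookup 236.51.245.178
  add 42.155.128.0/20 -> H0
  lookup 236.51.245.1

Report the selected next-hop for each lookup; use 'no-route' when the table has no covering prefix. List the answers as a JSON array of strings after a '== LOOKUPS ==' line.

Apply in order:
  add 42.0.0.0/8 -> H1 at depth 8
  - 42.0.0.0/8 clear@8
  add 236.51.245.176/28 -> H0 at depth 28
  ? 111.208.170.195  path d0:-→d1:-  best=no-route
  ? 236.51.245.176  path d0:-→d1:-→d2:-→d3:-→d4:-→d5:-→d6:-→d7:-→d8:-→d9:-→d10:-→d11:-→d12:-→d13:-→d14:-→d15:-→d16:-→d17:-→d18:-→d19:-→d20:-→d21:-→d22:-→d23:-→d24:-→d25:-→d26:-→d27:-→d28:H0  best=H0
  add 236.51.245.0/24 -> H1 at depth 24
  add 42.155.0.0/16 -> H1 at depth 16
  add 0.0.0.0/0 -> H0 at depth 0
  ? 236.51.245.178  path d0:H0→d1:-→d2:-→d3:-→d4:-→d5:-→d6:-→d7:-→d8:-→d9:-→d10:-→d11:-→d12:-→d13:-→d14:-→d15:-→d16:-→d17:-→d18:-→d19:-→d20:-→d21:-→d22:-→d23:-→d24:H1→d25:-→d26:-→d27:-→d28:H0  best=H0
  add 42.155.128.0/20 -> H0 at depth 20
  ? 236.51.245.1  path d0:H0→d1:-→d2:-→d3:-→d4:-→d5:-→d6:-→d7:-→d8:-→d9:-→d10:-→d11:-→d12:-→d13:-→d14:-→d15:-→d16:-→d17:-→d18:-→d19:-→d20:-→d21:-→d22:-→d23:-→d24:H1  best=H1

== LOOKUPS ==
["no-route","H0","H0","H1"]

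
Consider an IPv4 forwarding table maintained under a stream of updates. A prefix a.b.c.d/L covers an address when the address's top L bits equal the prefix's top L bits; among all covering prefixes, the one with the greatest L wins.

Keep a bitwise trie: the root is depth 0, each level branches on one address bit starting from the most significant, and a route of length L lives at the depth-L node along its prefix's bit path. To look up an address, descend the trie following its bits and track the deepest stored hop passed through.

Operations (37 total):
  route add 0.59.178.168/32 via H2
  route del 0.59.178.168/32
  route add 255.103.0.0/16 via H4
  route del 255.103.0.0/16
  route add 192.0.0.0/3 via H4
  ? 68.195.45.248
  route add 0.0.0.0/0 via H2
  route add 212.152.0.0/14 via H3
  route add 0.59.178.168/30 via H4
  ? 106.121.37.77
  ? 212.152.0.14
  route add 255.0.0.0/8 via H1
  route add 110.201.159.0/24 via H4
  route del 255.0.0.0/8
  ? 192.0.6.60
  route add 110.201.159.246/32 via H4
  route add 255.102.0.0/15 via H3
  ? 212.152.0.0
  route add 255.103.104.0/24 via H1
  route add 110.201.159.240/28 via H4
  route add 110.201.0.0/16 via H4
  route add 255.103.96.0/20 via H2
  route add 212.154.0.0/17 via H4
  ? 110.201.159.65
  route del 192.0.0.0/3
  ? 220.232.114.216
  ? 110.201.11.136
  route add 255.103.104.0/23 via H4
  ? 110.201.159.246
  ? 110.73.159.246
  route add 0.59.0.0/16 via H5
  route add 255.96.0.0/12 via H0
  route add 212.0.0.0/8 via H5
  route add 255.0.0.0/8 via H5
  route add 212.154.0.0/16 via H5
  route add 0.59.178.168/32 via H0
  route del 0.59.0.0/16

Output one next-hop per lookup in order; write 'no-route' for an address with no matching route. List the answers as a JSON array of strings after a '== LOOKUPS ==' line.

Apply in order:
  + 0.59.178.168/32 (H2) depth=32
  - 0.59.178.168/32 clear@32
  + 255.103.0.0/16 (H4) depth=16
  - 255.103.0.0/16 clear@16
  + 192.0.0.0/3 (H4) depth=3
  Q 68.195.45.248: descend 0 ; hops seen [∅] ; pick no-route
  + 0.0.0.0/0 (H2) depth=0
  + 212.152.0.0/14 (H3) depth=14
  + 0.59.178.168/30 (H4) depth=30
  Q 106.121.37.77: descend 0 ; hops seen [H2] ; pick H2
  Q 212.152.0.14: descend 11010100100110 ; hops seen [H2,H4,H3] ; pick H3
  + 255.0.0.0/8 (H1) depth=8
  + 110.201.159.0/24 (H4) depth=24
  - 255.0.0.0/8 clear@8
  Q 192.0.6.60: descend 110 ; hops seen [H2,H4] ; pick H4
  + 110.201.159.246/32 (H4) depth=32
  + 255.102.0.0/15 (H3) depth=15
  Q 212.152.0.0: descend 11010100100110 ; hops seen [H2,H4,H3] ; pick H3
  + 255.103.104.0/24 (H1) depth=24
  + 110.201.159.240/28 (H4) depth=28
  + 110.201.0.0/16 (H4) depth=16
  + 255.103.96.0/20 (H2) depth=20
  + 212.154.0.0/17 (H4) depth=17
  Q 110.201.159.65: descend 011011101100100110011111 ; hops seen [H2,H4,H4] ; pick H4
  - 192.0.0.0/3 clear@3
  Q 220.232.114.216: descend 1101 ; hops seen [H2] ; pick H2
  Q 110.201.11.136: descend 0110111011001001 ; hops seen [H2,H4] ; pick H4
  + 255.103.104.0/23 (H4) depth=23
  Q 110.201.159.246: descend 01101110110010011001111111110110 ; hops seen [H2,H4,H4,H4,H4] ; pick H4
  Q 110.73.159.246: descend 01101110 ; hops seen [H2] ; pick H2
  + 0.59.0.0/16 (H5) depth=16
  + 255.96.0.0/12 (H0) depth=12
  + 212.0.0.0/8 (H5) depth=8
  + 255.0.0.0/8 (H5) depth=8
  + 212.154.0.0/16 (H5) depth=16
  + 0.59.178.168/32 (H0) depth=32
  - 0.59.0.0/16 clear@16

== LOOKUPS ==
["no-route","H2","H3","H4","H3","H4","H2","H4","H4","H2"]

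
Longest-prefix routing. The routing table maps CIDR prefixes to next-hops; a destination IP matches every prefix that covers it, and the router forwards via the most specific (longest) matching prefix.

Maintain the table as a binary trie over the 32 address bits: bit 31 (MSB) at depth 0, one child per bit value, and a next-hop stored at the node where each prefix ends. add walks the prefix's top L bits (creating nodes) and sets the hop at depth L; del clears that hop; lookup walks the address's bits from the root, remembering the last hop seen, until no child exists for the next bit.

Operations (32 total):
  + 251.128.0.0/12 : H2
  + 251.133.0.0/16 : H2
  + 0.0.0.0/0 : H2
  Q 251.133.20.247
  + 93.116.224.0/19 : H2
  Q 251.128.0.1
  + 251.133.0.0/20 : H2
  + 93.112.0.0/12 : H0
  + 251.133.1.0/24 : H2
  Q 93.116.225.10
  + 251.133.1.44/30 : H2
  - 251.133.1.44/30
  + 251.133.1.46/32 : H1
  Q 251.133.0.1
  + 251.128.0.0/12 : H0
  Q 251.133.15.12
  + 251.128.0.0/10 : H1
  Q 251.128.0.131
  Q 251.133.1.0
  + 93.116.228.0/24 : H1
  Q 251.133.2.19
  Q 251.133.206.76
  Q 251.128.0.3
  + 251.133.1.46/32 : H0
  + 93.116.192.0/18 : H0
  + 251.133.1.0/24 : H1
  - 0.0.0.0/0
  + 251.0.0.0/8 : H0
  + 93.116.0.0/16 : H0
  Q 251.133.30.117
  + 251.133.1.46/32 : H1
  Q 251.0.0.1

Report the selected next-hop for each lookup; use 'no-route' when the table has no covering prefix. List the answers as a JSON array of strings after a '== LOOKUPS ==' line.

Trace:
  + 251.128.0.0/12 (H2) depth=12
  + 251.133.0.0/16 (H2) depth=16
  + 0.0.0.0/0 (H2) depth=0
  ? 251.133.20.247  path d0:H2→d1:-→d2:-→d3:-→d4:-→d5:-→d6:-→d7:-→d8:-→d9:-→d10:-→d11:-→d12:H2→d13:-→d14:-→d15:-→d16:H2  best=H2
  + 93.116.224.0/19 (H2) depth=19
  ? 251.128.0.1  path d0:H2→d1:-→d2:-→d3:-→d4:-→d5:-→d6:-→d7:-→d8:-→d9:-→d10:-→d11:-→d12:H2→d13:-  best=H2
  + 251.133.0.0/20 (H2) depth=20
  + 93.112.0.0/12 (H0) depth=12
  + 251.133.1.0/24 (H2) depth=24
  ? 93.116.225.10  path d0:H2→d1:-→d2:-→d3:-→d4:-→d5:-→d6:-→d7:-→d8:-→d9:-→d10:-→d11:-→d12:H0→d13:-→d14:-→d15:-→d16:-→d17:-→d18:-→d19:H2  best=H2
  + 251.133.1.44/30 (H2) depth=30
  - 251.133.1.44/30 clear@30
  + 251.133.1.46/32 (H1) depth=32
  ? 251.133.0.1  path d0:H2→d1:-→d2:-→d3:-→d4:-→d5:-→d6:-→d7:-→d8:-→d9:-→d10:-→d11:-→d12:H2→d13:-→d14:-→d15:-→d16:H2→d17:-→d18:-→d19:-→d20:H2→d21:-→d22:-→d23:-  best=H2
  + 251.128.0.0/12 (H0) depth=12
  ? 251.133.15.12  path d0:H2→d1:-→d2:-→d3:-→d4:-→d5:-→d6:-→d7:-→d8:-→d9:-→d10:-→d11:-→d12:H0→d13:-→d14:-→d15:-→d16:H2→d17:-→d18:-→d19:-→d20:H2  best=H2
  + 251.128.0.0/10 (H1) depth=10
  ? 251.128.0.131  path d0:H2→d1:-→d2:-→d3:-→d4:-→d5:-→d6:-→d7:-→d8:-→d9:-→d10:H1→d11:-→d12:H0→d13:-  best=H0
  ? 251.133.1.0  path d0:H2→d1:-→d2:-→d3:-→d4:-→d5:-→d6:-→d7:-→d8:-→d9:-→d10:H1→d11:-→d12:H0→d13:-→d14:-→d15:-→d16:H2→d17:-→d18:-→d19:-→d20:H2→d21:-→d22:-→d23:-→d24:H2→d25:-→d26:-  best=H2
  + 93.116.228.0/24 (H1) depth=24
  ? 251.133.2.19  path d0:H2→d1:-→d2:-→d3:-→d4:-→d5:-→d6:-→d7:-→d8:-→d9:-→d10:H1→d11:-→d12:H0→d13:-→d14:-→d15:-→d16:H2→d17:-→d18:-→d19:-→d20:H2→d21:-→d22:-  best=H2
  ? 251.133.206.76  path d0:H2→d1:-→d2:-→d3:-→d4:-→d5:-→d6:-→d7:-→d8:-→d9:-→d10:H1→d11:-→d12:H0→d13:-→d14:-→d15:-→d16:H2  best=H2
  ? 251.128.0.3  path d0:H2→d1:-→d2:-→d3:-→d4:-→d5:-→d6:-→d7:-→d8:-→d9:-→d10:H1→d11:-→d12:H0→d13:-  best=H0
  + 251.133.1.46/32 (H0) depth=32
  + 93.116.192.0/18 (H0) depth=18
  + 251.133.1.0/24 (H1) depth=24
  - 0.0.0.0/0 clear@0
  + 251.0.0.0/8 (H0) depth=8
  + 93.116.0.0/16 (H0) depth=16
  ? 251.133.30.117  path d0:-→d1:-→d2:-→d3:-→d4:-→d5:-→d6:-→d7:-→d8:H0→d9:-→d10:H1→d11:-→d12:H0→d13:-→d14:-→d15:-→d16:H2→d17:-→d18:-→d19:-  best=H2
  + 251.133.1.46/32 (H1) depth=32
  ? 251.0.0.1  path d0:-→d1:-→d2:-→d3:-→d4:-→d5:-→d6:-→d7:-→d8:H0  best=H0

== LOOKUPS ==
["H2","H2","H2","H2","H2","H0","H2","H2","H2","H0","H2","H0"]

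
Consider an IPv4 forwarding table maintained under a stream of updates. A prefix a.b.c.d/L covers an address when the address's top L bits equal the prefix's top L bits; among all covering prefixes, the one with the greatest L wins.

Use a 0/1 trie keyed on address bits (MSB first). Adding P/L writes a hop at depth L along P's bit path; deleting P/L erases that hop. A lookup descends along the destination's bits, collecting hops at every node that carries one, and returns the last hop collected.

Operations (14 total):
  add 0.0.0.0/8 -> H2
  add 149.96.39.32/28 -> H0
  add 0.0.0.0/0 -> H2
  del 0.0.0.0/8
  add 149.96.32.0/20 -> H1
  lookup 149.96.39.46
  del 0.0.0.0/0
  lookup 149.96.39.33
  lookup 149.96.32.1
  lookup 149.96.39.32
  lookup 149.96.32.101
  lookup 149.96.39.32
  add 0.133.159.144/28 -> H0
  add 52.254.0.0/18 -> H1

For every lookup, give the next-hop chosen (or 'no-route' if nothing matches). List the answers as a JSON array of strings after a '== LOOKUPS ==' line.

Trace:
  + 0.0.0.0/8 (H2) depth=8
  + 149.96.39.32/28 (H0) depth=28
  + 0.0.0.0/0 (H2) depth=0
  - 0.0.0.0/8 clear@8
  + 149.96.32.0/20 (H1) depth=20
  ? 149.96.39.46  path d0:H2→d1:-→d2:-→d3:-→d4:-→d5:-→d6:-→d7:-→d8:-→d9:-→d10:-→d11:-→d12:-→d13:-→d14:-→d15:-→d16:-→d17:-→d18:-→d19:-→d20:H1→d21:-→d22:-→d23:-→d24:-→d25:-→d26:-→d27:-→d28:H0  best=H0
  - 0.0.0.0/0 clear@0
  ? 149.96.39.33  path d0:-→d1:-→d2:-→d3:-→d4:-→d5:-→d6:-→d7:-→d8:-→d9:-→d10:-→d11:-→d12:-→d13:-→d14:-→d15:-→d16:-→d17:-→d18:-→d19:-→d20:H1→d21:-→d22:-→d23:-→d24:-→d25:-→d26:-→d27:-→d28:H0  best=H0
  ? 149.96.32.1  path d0:-→d1:-→d2:-→d3:-→d4:-→d5:-→d6:-→d7:-→d8:-→d9:-→d10:-→d11:-→d12:-→d13:-→d14:-→d15:-→d16:-→d17:-→d18:-→d19:-→d20:H1→d21:-  best=H1
  ? 149.96.39.32  path d0:-→d1:-→d2:-→d3:-→d4:-→d5:-→d6:-→d7:-→d8:-→d9:-→d10:-→d11:-→d12:-→d13:-→d14:-→d15:-→d16:-→d17:-→d18:-→d19:-→d20:H1→d21:-→d22:-→d23:-→d24:-→d25:-→d26:-→d27:-→d28:H0  best=H0
  ? 149.96.32.101  path d0:-→d1:-→d2:-→d3:-→d4:-→d5:-→d6:-→d7:-→d8:-→d9:-→d10:-→d11:-→d12:-→d13:-→d14:-→d15:-→d16:-→d17:-→d18:-→d19:-→d20:H1→d21:-  best=H1
  ? 149.96.39.32  path d0:-→d1:-→d2:-→d3:-→d4:-→d5:-→d6:-→d7:-→d8:-→d9:-→d10:-→d11:-→d12:-→d13:-→d14:-→d15:-→d16:-→d17:-→d18:-→d19:-→d20:H1→d21:-→d22:-→d23:-→d24:-→d25:-→d26:-→d27:-→d28:H0  best=H0
  + 0.133.159.144/28 (H0) depth=28
  + 52.254.0.0/18 (H1) depth=18

== LOOKUPS ==
["H0","H0","H1","H0","H1","H0"]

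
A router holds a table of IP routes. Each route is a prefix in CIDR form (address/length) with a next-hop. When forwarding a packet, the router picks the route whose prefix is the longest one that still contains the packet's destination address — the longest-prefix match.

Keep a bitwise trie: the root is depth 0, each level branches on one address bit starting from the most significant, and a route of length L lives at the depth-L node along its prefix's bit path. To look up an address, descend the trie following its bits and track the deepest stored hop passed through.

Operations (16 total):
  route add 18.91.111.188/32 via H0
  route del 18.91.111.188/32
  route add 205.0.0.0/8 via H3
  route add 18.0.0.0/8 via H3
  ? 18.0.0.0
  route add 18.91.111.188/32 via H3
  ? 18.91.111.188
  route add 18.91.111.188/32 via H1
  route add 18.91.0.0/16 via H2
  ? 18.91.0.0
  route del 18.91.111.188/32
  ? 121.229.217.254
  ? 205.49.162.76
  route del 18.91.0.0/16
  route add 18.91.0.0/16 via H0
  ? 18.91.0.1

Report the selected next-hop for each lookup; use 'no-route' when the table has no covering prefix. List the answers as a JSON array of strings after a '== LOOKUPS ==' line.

Apply in order:
  add 18.91.111.188/32 -> H0 at depth 32
  del 18.91.111.188/32 (clear depth 32)
  add 205.0.0.0/8 -> H3 at depth 8
  add 18.0.0.0/8 -> H3 at depth 8
  ? 18.0.0.0  path d0:-→d1:-→d2:-→d3:-→d4:-→d5:-→d6:-→d7:-→d8:H3→d9:-  best=H3
  add 18.91.111.188/32 -> H3 at depth 32
  ? 18.91.111.188  path d0:-→d1:-→d2:-→d3:-→d4:-→d5:-→d6:-→d7:-→d8:H3→d9:-→d10:-→d11:-→d12:-→d13:-→d14:-→d15:-→d16:-→d17:-→d18:-→d19:-→d20:-→d21:-→d22:-→d23:-→d24:-→d25:-→d26:-→d27:-→d28:-→d29:-→d30:-→d31:-→d32:H3  best=H3
  add 18.91.111.188/32 -> H1 at depth 32
  add 18.91.0.0/16 -> H2 at depth 16
  ? 18.91.0.0  path d0:-→d1:-→d2:-→d3:-→d4:-→d5:-→d6:-→d7:-→d8:H3→d9:-→d10:-→d11:-→d12:-→d13:-→d14:-→d15:-→d16:H2→d17:-  best=H2
  del 18.91.111.188/32 (clear depth 32)
  ? 121.229.217.254  path d0:-→d1:-  best=no-route
  ? 205.49.162.76  path d0:-→d1:-→d2:-→d3:-→d4:-→d5:-→d6:-→d7:-→d8:H3  best=H3
  del 18.91.0.0/16 (clear depth 16)
  add 18.91.0.0/16 -> H0 at depth 16
  ? 18.91.0.1  path d0:-→d1:-→d2:-→d3:-→d4:-→d5:-→d6:-→d7:-→d8:H3→d9:-→d10:-→d11:-→d12:-→d13:-→d14:-→d15:-→d16:H0→d17:-  best=H0

== LOOKUPS ==
["H3","H3","H2","no-route","H3","H0"]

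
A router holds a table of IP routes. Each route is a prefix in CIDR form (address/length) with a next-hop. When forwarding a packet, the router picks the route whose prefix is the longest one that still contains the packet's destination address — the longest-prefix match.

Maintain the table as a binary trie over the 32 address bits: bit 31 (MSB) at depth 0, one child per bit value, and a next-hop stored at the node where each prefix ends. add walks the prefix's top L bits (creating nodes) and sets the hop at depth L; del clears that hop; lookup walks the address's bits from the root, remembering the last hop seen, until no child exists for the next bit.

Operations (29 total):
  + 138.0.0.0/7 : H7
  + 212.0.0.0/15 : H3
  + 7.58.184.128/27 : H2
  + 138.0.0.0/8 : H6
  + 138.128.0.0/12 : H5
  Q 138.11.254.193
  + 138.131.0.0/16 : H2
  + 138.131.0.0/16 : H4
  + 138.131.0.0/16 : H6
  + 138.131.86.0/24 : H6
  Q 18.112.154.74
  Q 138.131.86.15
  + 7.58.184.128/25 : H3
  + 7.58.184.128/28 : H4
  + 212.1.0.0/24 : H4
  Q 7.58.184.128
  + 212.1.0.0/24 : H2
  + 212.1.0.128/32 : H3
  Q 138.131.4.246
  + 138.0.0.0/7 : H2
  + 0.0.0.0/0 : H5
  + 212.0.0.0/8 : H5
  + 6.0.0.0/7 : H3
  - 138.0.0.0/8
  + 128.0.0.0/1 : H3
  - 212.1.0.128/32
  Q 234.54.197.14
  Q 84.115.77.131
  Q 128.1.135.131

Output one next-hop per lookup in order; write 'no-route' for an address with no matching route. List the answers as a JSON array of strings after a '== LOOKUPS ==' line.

Apply in order:
  add 138.0.0.0/7 -> H7 at depth 7
  add 212.0.0.0/15 -> H3 at depth 15
  add 7.58.184.128/27 -> H2 at depth 27
  add 138.0.0.0/8 -> H6 at depth 8
  add 138.128.0.0/12 -> H5 at depth 12
  ? 138.11.254.193  path d0:-→d1:-→d2:-→d3:-→d4:-→d5:-→d6:-→d7:H7→d8:H6  best=H6
  add 138.131.0.0/16 -> H2 at depth 16
  add 138.131.0.0/16 -> H4 at depth 16
  add 138.131.0.0/16 -> H6 at depth 16
  add 138.131.86.0/24 -> H6 at depth 24
  ? 18.112.154.74  path d0:-→d1:-→d2:-→d3:-  best=no-route
  ? 138.131.86.15  path d0:-→d1:-→d2:-→d3:-→d4:-→d5:-→d6:-→d7:H7→d8:H6→d9:-→d10:-→d11:-→d12:H5→d13:-→d14:-→d15:-→d16:H6→d17:-→d18:-→d19:-→d20:-→d21:-→d22:-→d23:-→d24:H6  best=H6
  add 7.58.184.128/25 -> H3 at depth 25
  add 7.58.184.128/28 -> H4 at depth 28
  add 212.1.0.0/24 -> H4 at depth 24
  ? 7.58.184.128  path d0:-→d1:-→d2:-→d3:-→d4:-→d5:-→d6:-→d7:-→d8:-→d9:-→d10:-→d11:-→d12:-→d13:-→d14:-→d15:-→d16:-→d17:-→d18:-→d19:-→d20:-→d21:-→d22:-→d23:-→d24:-→d25:H3→d26:-→d27:H2→d28:H4  best=H4
  add 212.1.0.0/24 -> H2 at depth 24
  add 212.1.0.128/32 -> H3 at depth 32
  ? 138.131.4.246  path d0:-→d1:-→d2:-→d3:-→d4:-→d5:-→d6:-→d7:H7→d8:H6→d9:-→d10:-→d11:-→d12:H5→d13:-→d14:-→d15:-→d16:H6→d17:-  best=H6
  add 138.0.0.0/7 -> H2 at depth 7
  add 0.0.0.0/0 -> H5 at depth 0
  add 212.0.0.0/8 -> H5 at depth 8
  add 6.0.0.0/7 -> H3 at depth 7
  - 138.0.0.0/8 clear@8
  add 128.0.0.0/1 -> H3 at depth 1
  - 212.1.0.128/32 clear@32
  ? 234.54.197.14  path d0:H5→d1:H3→d2:-  best=H3
  ? 84.115.77.131  path d0:H5→d1:-  best=H5
  ? 128.1.135.131  path d0:H5→d1:H3→d2:-→d3:-→d4:-  best=H3

== LOOKUPS ==
["H6","no-route","H6","H4","H6","H3","H5","H3"]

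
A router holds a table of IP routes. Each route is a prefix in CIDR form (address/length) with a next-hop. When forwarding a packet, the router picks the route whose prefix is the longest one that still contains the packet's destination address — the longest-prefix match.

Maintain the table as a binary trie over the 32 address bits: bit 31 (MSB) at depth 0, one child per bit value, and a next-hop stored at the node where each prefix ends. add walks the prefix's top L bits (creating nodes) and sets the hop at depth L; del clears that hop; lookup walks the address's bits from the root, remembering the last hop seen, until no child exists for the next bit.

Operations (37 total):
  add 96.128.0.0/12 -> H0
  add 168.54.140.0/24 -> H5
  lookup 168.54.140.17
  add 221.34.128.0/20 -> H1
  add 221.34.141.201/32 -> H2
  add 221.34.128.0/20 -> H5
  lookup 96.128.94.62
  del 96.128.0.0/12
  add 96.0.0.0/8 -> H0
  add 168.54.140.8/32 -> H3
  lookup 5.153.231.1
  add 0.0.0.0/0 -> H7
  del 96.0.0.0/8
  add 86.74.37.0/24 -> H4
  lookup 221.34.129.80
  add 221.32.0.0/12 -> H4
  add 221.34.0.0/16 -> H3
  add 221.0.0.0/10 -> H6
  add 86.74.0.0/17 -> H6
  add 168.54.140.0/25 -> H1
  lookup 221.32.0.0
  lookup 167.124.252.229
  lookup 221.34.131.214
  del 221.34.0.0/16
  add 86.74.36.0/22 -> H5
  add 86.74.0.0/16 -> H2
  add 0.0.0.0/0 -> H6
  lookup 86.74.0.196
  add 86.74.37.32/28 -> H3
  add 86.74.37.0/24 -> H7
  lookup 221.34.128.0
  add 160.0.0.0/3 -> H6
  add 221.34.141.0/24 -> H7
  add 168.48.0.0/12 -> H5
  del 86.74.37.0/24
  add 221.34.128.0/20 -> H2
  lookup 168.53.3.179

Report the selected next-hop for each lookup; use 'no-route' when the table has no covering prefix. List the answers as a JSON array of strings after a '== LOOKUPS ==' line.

Apply in order:
  add 96.128.0.0/12 -> H0 at depth 12
  add 168.54.140.0/24 -> H5 at depth 24
  lookup 168.54.140.17: bits 101010000011011010001100 walk d0:-→d1:-→d2:-→d3:-→d4:-→d5:-→d6:-→d7:-→d8:-→d9:-→d10:-→d11:-→d12:-→d13:-→d14:-→d15:-→d16:-→d17:-→d18:-→d19:-→d20:-→d21:-→d22:-→d23:-→d24:H5 -> H5
  add 221.34.128.0/20 -> H1 at depth 20
  add 221.34.141.201/32 -> H2 at depth 32
  add 221.34.128.0/20 -> H5 at depth 20
  lookup 96.128.94.62: bits 011000001000 walk d0:-→d1:-→d2:-→d3:-→d4:-→d5:-→d6:-→d7:-→d8:-→d9:-→d10:-→d11:-→d12:H0 -> H0
  - 96.128.0.0/12 clear@12
  add 96.0.0.0/8 -> H0 at depth 8
  add 168.54.140.8/32 -> H3 at depth 32
  lookup 5.153.231.1: bits 0 walk d0:-→d1:- -> no-route
  add 0.0.0.0/0 -> H7 at depth 0
  - 96.0.0.0/8 clear@8
  add 86.74.37.0/24 -> H4 at depth 24
  lookup 221.34.129.80: bits 11011101001000101000 walk d0:H7→d1:-→d2:-→d3:-→d4:-→d5:-→d6:-→d7:-→d8:-→d9:-→d10:-→d11:-→d12:-→d13:-→d14:-→d15:-→d16:-→d17:-→d18:-→d19:-→d20:H5 -> H5
  add 221.32.0.0/12 -> H4 at depth 12
  add 221.34.0.0/16 -> H3 at depth 16
  add 221.0.0.0/10 -> H6 at depth 10
  add 86.74.0.0/17 -> H6 at depth 17
  add 168.54.140.0/25 -> H1 at depth 25
  lookup 221.32.0.0: bits 11011101001000 walk d0:H7→d1:-→d2:-→d3:-→d4:-→d5:-→d6:-→d7:-→d8:-→d9:-→d10:H6→d11:-→d12:H4→d13:-→d14:- -> H4
  lookup 167.124.252.229: bits 1010 walk d0:H7→d1:-→d2:-→d3:-→d4:- -> H7
  lookup 221.34.131.214: bits 11011101001000101000 walk d0:H7→d1:-→d2:-→d3:-→d4:-→d5:-→d6:-→d7:-→d8:-→d9:-→d10:H6→d11:-→d12:H4→d13:-→d14:-→d15:-→d16:H3→d17:-→d18:-→d19:-→d20:H5 -> H5
  - 221.34.0.0/16 clear@16
  add 86.74.36.0/22 -> H5 at depth 22
  add 86.74.0.0/16 -> H2 at depth 16
  add 0.0.0.0/0 -> H6 at depth 0
  lookup 86.74.0.196: bits 010101100100101000 walk d0:H6→d1:-→d2:-→d3:-→d4:-→d5:-→d6:-→d7:-→d8:-→d9:-→d10:-→d11:-→d12:-→d13:-→d14:-→d15:-→d16:H2→d17:H6→d18:- -> H6
  add 86.74.37.32/28 -> H3 at depth 28
  add 86.74.37.0/24 -> H7 at depth 24
  lookup 221.34.128.0: bits 11011101001000101000 walk d0:H6→d1:-→d2:-→d3:-→d4:-→d5:-→d6:-→d7:-→d8:-→d9:-→d10:H6→d11:-→d12:H4→d13:-→d14:-→d15:-→d16:-→d17:-→d18:-→d19:-→d20:H5 -> H5
  add 160.0.0.0/3 -> H6 at depth 3
  add 221.34.141.0/24 -> H7 at depth 24
  add 168.48.0.0/12 -> H5 at depth 12
  - 86.74.37.0/24 clear@24
  add 221.34.128.0/20 -> H2 at depth 20
  lookup 168.53.3.179: bits 10101000001101 walk d0:H6→d1:-→d2:-→d3:H6→d4:-→d5:-→d6:-→d7:-→d8:-→d9:-→d10:-→d11:-→d12:H5→d13:-→d14:- -> H5

== LOOKUPS ==
["H5","H0","no-route","H5","H4","H7","H5","H6","H5","H5"]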